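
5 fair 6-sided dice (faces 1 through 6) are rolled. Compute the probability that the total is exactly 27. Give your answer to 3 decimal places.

There are 6^5 = 7776 equally likely outcomes.
The number of ordered 5-tuples from {1,…,6} summing to 27 is 35.
P(sum = 27) = 35/7776 ≈ 0.005.

0.005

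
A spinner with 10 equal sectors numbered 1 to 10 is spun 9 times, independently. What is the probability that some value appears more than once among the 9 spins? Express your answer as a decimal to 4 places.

0.9964

P(all 9 different) = 10/10 · 9/10 · ··· · 2/10 ≈ 0.0036.
P(at least two equal) = 1 − 0.0036 = 0.9964.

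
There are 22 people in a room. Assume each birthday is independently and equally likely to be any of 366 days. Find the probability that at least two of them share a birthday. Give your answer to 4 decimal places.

0.4748

It's easier to compute the probability that all 22 are distinct.
P(all distinct) = 366/366 · 365/366 · ··· · 345/366 ≈ 0.5252.
So the probability of at least one match is 1 − 0.5252 = 0.4748.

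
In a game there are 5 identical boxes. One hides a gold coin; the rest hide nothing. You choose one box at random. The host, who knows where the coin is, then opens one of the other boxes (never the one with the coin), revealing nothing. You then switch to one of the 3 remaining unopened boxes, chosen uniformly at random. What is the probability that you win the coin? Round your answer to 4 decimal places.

Your original box holds the coin with probability 1/5, so the other 4 collectively hold it with probability 4/5.
The host can always find an empty box to open, so this doesn't change that 4/5; it is now spread over the 3 remaining unopened boxes.
P(win by switching) = (4/5) · (1/3) = 4/15 ≈ 0.2667.

0.2667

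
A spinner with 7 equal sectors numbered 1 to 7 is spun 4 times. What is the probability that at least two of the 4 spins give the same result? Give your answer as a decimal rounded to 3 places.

0.650

P(all 4 different) = 7/7 · 6/7 · ··· · 4/7 ≈ 0.350.
P(at least two equal) = 1 − 0.350 = 0.650.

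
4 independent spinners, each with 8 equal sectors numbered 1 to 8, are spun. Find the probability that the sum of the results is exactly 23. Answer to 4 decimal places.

There are 8^4 = 4096 equally likely outcomes.
The number of ordered 4-tuples from {1,…,8} summing to 23 is 204.
P(sum = 23) = 204/4096 = 51/1024 ≈ 0.0498.

0.0498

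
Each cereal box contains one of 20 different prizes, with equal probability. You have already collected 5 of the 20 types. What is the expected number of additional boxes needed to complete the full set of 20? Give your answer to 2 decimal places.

Starting from 5 distinct types, each trial gives a new one with probability (20−i)/20 when i types are held, so the wait for the next new type is 20/(20−i).
E = 20/15 + 20/14 + 20/13 + 20/12 + 20/11 + 20/10 + 20/9 + 20/8 + 20/7 + 20/6 + 20/5 + 20/4 + 20/3 + 20/2 + 20/1 = 1195757/18018 ≈ 66.36.

66.36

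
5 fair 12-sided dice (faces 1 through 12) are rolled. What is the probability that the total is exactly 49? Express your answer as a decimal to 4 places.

There are 12^5 = 248832 equally likely outcomes.
The number of ordered 5-tuples from {1,…,12} summing to 49 is 1365.
P(sum = 49) = 1365/248832 = 455/82944 ≈ 0.0055.

0.0055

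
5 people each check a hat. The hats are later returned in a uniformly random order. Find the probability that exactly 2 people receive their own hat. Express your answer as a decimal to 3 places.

Choose which 2 of the 5 are fixed: C(5,2) = 10 ways.
The remaining 3 must have no fixed point: D(3) = 2.
P = 10·2/120 = 1/6 ≈ 0.167.

0.167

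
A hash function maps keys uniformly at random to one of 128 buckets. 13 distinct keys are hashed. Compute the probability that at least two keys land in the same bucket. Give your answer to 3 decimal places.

0.468

It's easier to compute the probability that all 13 are distinct.
P(all distinct) = 128/128 · 127/128 · ··· · 116/128 ≈ 0.532.
So the probability of at least one match is 1 − 0.532 = 0.468.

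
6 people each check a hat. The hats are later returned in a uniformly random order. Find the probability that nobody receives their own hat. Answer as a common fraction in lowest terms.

This is the derangement probability: permutations of 6 with no fixed point.
D(6) = 6! · (1 − 1/1! + 1/2! − ··· + (−1)^6/6!) = 265.
P = 265/720 = 53/144.

53/144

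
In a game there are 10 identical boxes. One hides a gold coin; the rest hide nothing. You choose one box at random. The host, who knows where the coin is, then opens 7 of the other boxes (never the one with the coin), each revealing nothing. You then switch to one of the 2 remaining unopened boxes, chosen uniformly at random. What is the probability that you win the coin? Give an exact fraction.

Your original box holds the coin with probability 1/10, so the other 9 collectively hold it with probability 9/10.
The host can always find 7 empty boxes to open, so the reveals don't change that 9/10; it is now spread over the 2 remaining unopened boxes.
P(win by switching) = (9/10) · (1/2) = 9/20.

9/20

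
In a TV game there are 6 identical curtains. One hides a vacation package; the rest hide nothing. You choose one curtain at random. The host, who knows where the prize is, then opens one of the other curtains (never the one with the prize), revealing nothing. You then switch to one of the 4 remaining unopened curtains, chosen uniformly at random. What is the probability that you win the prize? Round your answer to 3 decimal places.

0.208

Your original curtain holds the prize with probability 1/6, so the other 5 collectively hold it with probability 5/6.
The host can always find an empty curtain to open, so this doesn't change that 5/6; it is now spread over the 4 remaining unopened curtains.
P(win by switching) = (5/6) · (1/4) = 5/24 ≈ 0.208.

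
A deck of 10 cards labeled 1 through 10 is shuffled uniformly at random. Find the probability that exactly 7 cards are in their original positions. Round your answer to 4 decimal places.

0.0001

Choose which 7 of the 10 are fixed: C(10,7) = 120 ways.
The remaining 3 must have no fixed point: D(3) = 2.
P = 120·2/3628800 = 1/15120 ≈ 0.0001.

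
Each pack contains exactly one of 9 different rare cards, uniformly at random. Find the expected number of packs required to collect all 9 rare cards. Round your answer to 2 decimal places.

After i distinct types are collected, each trial gives a new one with probability (9−i)/9, so the expected wait for the next new type is 9/(9−i).
E = 9/9 + 9/8 + 9/7 + 9/6 + 9/5 + 9/4 + 9/3 + 9/2 + 9/1 = 7129/280 ≈ 25.46.

25.46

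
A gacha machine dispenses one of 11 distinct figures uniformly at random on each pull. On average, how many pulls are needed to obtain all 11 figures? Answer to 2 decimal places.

After i distinct types are collected, each trial gives a new one with probability (11−i)/11, so the expected wait for the next new type is 11/(11−i).
E = 11/11 + 11/10 + 11/9 + 11/8 + 11/7 + 11/6 + 11/5 + 11/4 + 11/3 + 11/2 + 11/1 = 83711/2520 ≈ 33.22.

33.22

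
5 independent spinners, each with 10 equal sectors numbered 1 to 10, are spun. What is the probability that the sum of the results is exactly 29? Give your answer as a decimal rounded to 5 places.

0.05875

There are 10^5 = 100000 equally likely outcomes.
The number of ordered 5-tuples from {1,…,10} summing to 29 is 5875.
P(sum = 29) = 5875/100000 = 47/800 ≈ 0.05875.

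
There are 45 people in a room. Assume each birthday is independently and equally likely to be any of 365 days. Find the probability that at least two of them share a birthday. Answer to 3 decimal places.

0.941

It's easier to compute the probability that all 45 are distinct.
P(all distinct) = 365/365 · 364/365 · ··· · 321/365 ≈ 0.059.
So the probability of at least one match is 1 − 0.059 = 0.941.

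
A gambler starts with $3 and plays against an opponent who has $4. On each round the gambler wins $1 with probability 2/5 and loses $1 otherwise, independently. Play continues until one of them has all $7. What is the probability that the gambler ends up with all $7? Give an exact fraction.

304/2059

Let r = q/p = (3/5)/(2/5) = 3/2. The recurrence P(i) = p·P(i+1) + q·P(i−1) with P(0)=0, P(7)=1 gives P(i) = (1 − r^i)/(1 − r^7).
P(3) = (1 − (3/2)^3) / (1 − (3/2)^7) = 304/2059.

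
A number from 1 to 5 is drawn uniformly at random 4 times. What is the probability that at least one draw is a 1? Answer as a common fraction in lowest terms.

P(no draw is a 1) = (4/5)^4 = 256/625.
P(at least one) = 1 − 256/625 = 369/625.

369/625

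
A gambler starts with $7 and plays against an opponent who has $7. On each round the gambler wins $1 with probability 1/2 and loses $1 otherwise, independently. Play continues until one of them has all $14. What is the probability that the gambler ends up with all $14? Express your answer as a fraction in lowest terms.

1/2

With a fair step, P(i) = ½P(i−1) + ½P(i+1) with P(0)=0, P(14)=1 has the linear solution P(i) = i/14.
P(7) = 7/14 = 1/2.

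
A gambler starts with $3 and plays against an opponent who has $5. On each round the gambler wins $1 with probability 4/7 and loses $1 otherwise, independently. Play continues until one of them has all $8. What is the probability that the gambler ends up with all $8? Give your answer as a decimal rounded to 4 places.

0.6424

Let r = q/p = (3/7)/(4/7) = 3/4. The recurrence P(i) = p·P(i+1) + q·P(i−1) with P(0)=0, P(8)=1 gives P(i) = (1 − r^i)/(1 − r^8).
P(3) = (1 − (3/4)^3) / (1 − (3/4)^8) = 37888/58975 ≈ 0.6424.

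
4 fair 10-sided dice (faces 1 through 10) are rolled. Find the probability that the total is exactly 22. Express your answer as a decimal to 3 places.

There are 10^4 = 10000 equally likely outcomes.
The number of ordered 4-tuples from {1,…,10} summing to 22 is 670.
P(sum = 22) = 670/10000 = 67/1000 ≈ 0.067.

0.067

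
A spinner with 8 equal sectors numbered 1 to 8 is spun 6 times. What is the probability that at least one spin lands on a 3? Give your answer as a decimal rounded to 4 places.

P(no spin lands on a 3) = (7/8)^6 ≈ 0.4488.
P(at least one) = 1 − 0.4488 = 0.5512.

0.5512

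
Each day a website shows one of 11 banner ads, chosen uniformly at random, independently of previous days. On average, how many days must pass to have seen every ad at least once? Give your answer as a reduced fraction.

83711/2520

After i distinct types are collected, each trial gives a new one with probability (11−i)/11, so the expected wait for the next new type is 11/(11−i).
E = 11/11 + 11/10 + 11/9 + 11/8 + 11/7 + 11/6 + 11/5 + 11/4 + 11/3 + 11/2 + 11/1 = 83711/2520.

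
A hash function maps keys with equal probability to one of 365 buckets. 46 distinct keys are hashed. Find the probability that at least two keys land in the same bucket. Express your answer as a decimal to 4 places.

It's easier to compute the probability that all 46 are distinct.
P(all distinct) = 365/365 · 364/365 · ··· · 320/365 ≈ 0.0517.
So the probability of at least one match is 1 − 0.0517 = 0.9483.

0.9483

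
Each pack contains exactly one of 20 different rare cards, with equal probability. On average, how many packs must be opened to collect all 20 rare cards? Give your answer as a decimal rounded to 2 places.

After i distinct types are collected, each trial gives a new one with probability (20−i)/20, so the expected wait for the next new type is 20/(20−i).
E = 20/20 + 20/19 + 20/18 + 20/17 + 20/16 + 20/15 + 20/14 + 20/13 + 20/12 + 20/11 + 20/10 + 20/9 + 20/8 + 20/7 + 20/6 + 20/5 + 20/4 + 20/3 + 20/2 + 20/1 = 279175675/3879876 ≈ 71.95.

71.95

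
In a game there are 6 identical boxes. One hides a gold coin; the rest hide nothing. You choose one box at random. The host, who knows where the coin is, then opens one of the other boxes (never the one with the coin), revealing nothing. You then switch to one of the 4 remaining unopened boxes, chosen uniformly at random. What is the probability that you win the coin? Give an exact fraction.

Your original box holds the coin with probability 1/6, so the other 5 collectively hold it with probability 5/6.
The host can always find an empty box to open, so this doesn't change that 5/6; it is now spread over the 4 remaining unopened boxes.
P(win by switching) = (5/6) · (1/4) = 5/24.

5/24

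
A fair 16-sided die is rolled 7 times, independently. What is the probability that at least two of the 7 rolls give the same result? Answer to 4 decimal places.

P(all 7 different) = 16/16 · 15/16 · ··· · 10/16 ≈ 0.2148.
P(at least two equal) = 1 − 0.2148 = 0.7852.

0.7852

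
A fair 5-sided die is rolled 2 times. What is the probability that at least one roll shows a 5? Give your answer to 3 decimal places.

P(no roll shows a 5) = (4/5)^2 ≈ 0.640.
P(at least one) = 1 − 0.640 = 0.360.

0.360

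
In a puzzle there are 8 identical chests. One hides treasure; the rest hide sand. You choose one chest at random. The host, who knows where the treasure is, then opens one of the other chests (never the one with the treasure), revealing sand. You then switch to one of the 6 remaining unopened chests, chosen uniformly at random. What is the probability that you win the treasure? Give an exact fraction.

7/48

Your original chest holds the treasure with probability 1/8, so the other 7 collectively hold it with probability 7/8.
The host can always find an empty chest to open, so this doesn't change that 7/8; it is now spread over the 6 remaining unopened chests.
P(win by switching) = (7/8) · (1/6) = 7/48.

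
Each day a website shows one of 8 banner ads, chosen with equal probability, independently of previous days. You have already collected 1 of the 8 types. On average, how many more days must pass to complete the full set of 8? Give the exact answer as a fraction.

726/35

Starting from 1 distinct type, each trial gives a new one with probability (8−i)/8 when i types are held, so the wait for the next new type is 8/(8−i).
E = 8/7 + 8/6 + 8/5 + 8/4 + 8/3 + 8/2 + 8/1 = 726/35.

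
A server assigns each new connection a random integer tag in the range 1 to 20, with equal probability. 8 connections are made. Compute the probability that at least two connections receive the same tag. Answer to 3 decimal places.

It's easier to compute the probability that all 8 are distinct.
P(all distinct) = 20/20 · 19/20 · ··· · 13/20 ≈ 0.198.
So the probability of at least one match is 1 − 0.198 = 0.802.

0.802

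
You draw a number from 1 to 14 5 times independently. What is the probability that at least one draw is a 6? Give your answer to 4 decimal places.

P(no draw is a 6) = (13/14)^5 ≈ 0.6904.
P(at least one) = 1 − 0.6904 = 0.3096.

0.3096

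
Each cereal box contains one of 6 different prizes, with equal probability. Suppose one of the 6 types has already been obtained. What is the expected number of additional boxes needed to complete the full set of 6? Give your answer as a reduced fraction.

Starting from 1 distinct type, each trial gives a new one with probability (6−i)/6 when i types are held, so the wait for the next new type is 6/(6−i).
E = 6/5 + 6/4 + 6/3 + 6/2 + 6/1 = 137/10.

137/10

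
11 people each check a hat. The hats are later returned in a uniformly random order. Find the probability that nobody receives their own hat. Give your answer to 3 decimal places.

This is the derangement probability: permutations of 11 with no fixed point.
D(11) = 11! · (1 − 1/1! + 1/2! − ··· + (−1)^11/11!) = 14684570.
P = 14684570/39916800 = 1468457/3991680 ≈ 0.368.

0.368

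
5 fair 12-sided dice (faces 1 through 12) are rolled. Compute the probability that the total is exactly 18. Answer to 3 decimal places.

There are 12^5 = 248832 equally likely outcomes.
The number of ordered 5-tuples from {1,…,12} summing to 18 is 2355.
P(sum = 18) = 2355/248832 = 785/82944 ≈ 0.009.

0.009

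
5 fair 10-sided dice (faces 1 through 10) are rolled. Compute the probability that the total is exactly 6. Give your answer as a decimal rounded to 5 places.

0.00005

There are 10^5 = 100000 equally likely outcomes.
The number of ordered 5-tuples from {1,…,10} summing to 6 is 5.
P(sum = 6) = 5/100000 = 1/20000 ≈ 0.00005.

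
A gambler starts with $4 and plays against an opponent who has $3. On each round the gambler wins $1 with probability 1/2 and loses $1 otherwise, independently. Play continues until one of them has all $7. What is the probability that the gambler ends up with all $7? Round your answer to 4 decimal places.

With a fair step, P(i) = ½P(i−1) + ½P(i+1) with P(0)=0, P(7)=1 has the linear solution P(i) = i/7.
P(4) = 4/7 ≈ 0.5714.

0.5714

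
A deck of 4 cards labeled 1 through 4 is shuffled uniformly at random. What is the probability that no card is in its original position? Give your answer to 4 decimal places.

0.3750

This is the derangement probability: permutations of 4 with no fixed point.
D(4) = 4! · (1 − 1/1! + 1/2! − ··· + (−1)^4/4!) = 9.
P = 9/24 = 3/8 ≈ 0.3750.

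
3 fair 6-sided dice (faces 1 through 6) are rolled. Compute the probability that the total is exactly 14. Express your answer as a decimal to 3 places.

0.069

There are 6^3 = 216 equally likely outcomes.
The number of ordered 3-tuples from {1,…,6} summing to 14 is 15.
P(sum = 14) = 15/216 = 5/72 ≈ 0.069.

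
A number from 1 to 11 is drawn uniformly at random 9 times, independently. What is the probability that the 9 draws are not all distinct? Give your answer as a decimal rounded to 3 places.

0.992

P(all 9 different) = 11/11 · 10/11 · ··· · 3/11 ≈ 0.008.
P(at least two equal) = 1 − 0.008 = 0.992.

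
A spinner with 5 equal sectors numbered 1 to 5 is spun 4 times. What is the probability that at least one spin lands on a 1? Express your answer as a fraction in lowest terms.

P(no spin lands on a 1) = (4/5)^4 = 256/625.
P(at least one) = 1 − 256/625 = 369/625.

369/625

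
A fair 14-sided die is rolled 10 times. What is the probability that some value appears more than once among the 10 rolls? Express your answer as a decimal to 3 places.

P(all 10 different) = 14/14 · 13/14 · ··· · 5/14 ≈ 0.013.
P(at least two equal) = 1 − 0.013 = 0.987.

0.987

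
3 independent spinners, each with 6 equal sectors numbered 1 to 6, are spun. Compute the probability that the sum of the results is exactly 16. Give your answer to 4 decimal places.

0.0278

There are 6^3 = 216 equally likely outcomes.
The number of ordered 3-tuples from {1,…,6} summing to 16 is 6.
P(sum = 16) = 6/216 = 1/36 ≈ 0.0278.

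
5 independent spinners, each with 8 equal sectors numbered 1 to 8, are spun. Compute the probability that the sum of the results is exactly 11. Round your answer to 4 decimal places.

0.0064

There are 8^5 = 32768 equally likely outcomes.
The number of ordered 5-tuples from {1,…,8} summing to 11 is 210.
P(sum = 11) = 210/32768 = 105/16384 ≈ 0.0064.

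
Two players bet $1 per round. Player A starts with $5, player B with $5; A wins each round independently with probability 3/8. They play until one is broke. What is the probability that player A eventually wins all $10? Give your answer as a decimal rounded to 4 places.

Let r = q/p = (5/8)/(3/8) = 5/3. The recurrence P(i) = p·P(i+1) + q·P(i−1) with P(0)=0, P(10)=1 gives P(i) = (1 − r^i)/(1 − r^10).
P(5) = (1 − (5/3)^5) / (1 − (5/3)^10) = 243/3368 ≈ 0.0721.

0.0721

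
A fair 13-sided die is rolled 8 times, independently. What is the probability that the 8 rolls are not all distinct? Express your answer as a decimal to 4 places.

P(all 8 different) = 13/13 · 12/13 · ··· · 6/13 ≈ 0.0636.
P(at least two equal) = 1 − 0.0636 = 0.9364.

0.9364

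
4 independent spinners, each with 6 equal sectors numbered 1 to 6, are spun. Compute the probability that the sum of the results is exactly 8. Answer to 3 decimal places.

0.027

There are 6^4 = 1296 equally likely outcomes.
The number of ordered 4-tuples from {1,…,6} summing to 8 is 35.
P(sum = 8) = 35/1296 ≈ 0.027.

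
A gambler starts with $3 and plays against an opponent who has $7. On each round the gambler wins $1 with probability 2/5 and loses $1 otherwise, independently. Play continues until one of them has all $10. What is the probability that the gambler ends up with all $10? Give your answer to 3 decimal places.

0.042

Let r = q/p = (3/5)/(2/5) = 3/2. The recurrence P(i) = p·P(i+1) + q·P(i−1) with P(0)=0, P(10)=1 gives P(i) = (1 − r^i)/(1 − r^10).
P(3) = (1 − (3/2)^3) / (1 − (3/2)^10) = 2432/58025 ≈ 0.042.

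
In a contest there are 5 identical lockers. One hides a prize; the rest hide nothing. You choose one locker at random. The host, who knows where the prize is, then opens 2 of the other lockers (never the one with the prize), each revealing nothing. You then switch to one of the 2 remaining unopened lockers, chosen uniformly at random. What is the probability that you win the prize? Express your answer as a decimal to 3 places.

Your original locker holds the prize with probability 1/5, so the other 4 collectively hold it with probability 4/5.
The host can always find 2 empty lockers to open, so the reveals don't change that 4/5; it is now spread over the 2 remaining unopened lockers.
P(win by switching) = (4/5) · (1/2) = 2/5 ≈ 0.400.

0.400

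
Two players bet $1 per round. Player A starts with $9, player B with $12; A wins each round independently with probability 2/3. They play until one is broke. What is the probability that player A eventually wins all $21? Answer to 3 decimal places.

Let r = q/p = (1/3)/(2/3) = 1/2. The recurrence P(i) = p·P(i+1) + q·P(i−1) with P(0)=0, P(21)=1 gives P(i) = (1 − r^i)/(1 − r^21).
P(9) = (1 − (1/2)^9) / (1 − (1/2)^21) = 299008/299593 ≈ 0.998.

0.998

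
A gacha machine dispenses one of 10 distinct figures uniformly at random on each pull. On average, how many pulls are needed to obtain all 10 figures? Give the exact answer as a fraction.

7381/252

After i distinct types are collected, each trial gives a new one with probability (10−i)/10, so the expected wait for the next new type is 10/(10−i).
E = 10/10 + 10/9 + 10/8 + 10/7 + 10/6 + 10/5 + 10/4 + 10/3 + 10/2 + 10/1 = 7381/252.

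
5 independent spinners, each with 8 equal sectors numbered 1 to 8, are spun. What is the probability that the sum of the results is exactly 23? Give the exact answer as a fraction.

615/8192

There are 8^5 = 32768 equally likely outcomes.
The number of ordered 5-tuples from {1,…,8} summing to 23 is 2460.
P(sum = 23) = 2460/32768 = 615/8192.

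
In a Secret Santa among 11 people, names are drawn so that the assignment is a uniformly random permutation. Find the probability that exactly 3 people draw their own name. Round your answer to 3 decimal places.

Choose which 3 of the 11 are fixed: C(11,3) = 165 ways.
The remaining 8 must have no fixed point: D(8) = 14833.
P = 165·14833/39916800 = 2119/34560 ≈ 0.061.

0.061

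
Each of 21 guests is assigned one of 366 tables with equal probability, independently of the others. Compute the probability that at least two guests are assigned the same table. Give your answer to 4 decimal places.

It's easier to compute the probability that all 21 are distinct.
P(all distinct) = 366/366 · 365/366 · ··· · 346/366 ≈ 0.5572.
So the probability of at least one match is 1 − 0.5572 = 0.4428.

0.4428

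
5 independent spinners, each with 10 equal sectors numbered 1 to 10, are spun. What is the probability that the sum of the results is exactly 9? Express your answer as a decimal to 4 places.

0.0007

There are 10^5 = 100000 equally likely outcomes.
The number of ordered 5-tuples from {1,…,10} summing to 9 is 70.
P(sum = 9) = 70/100000 = 7/10000 ≈ 0.0007.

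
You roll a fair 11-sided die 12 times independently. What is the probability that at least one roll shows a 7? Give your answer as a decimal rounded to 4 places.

0.6814

P(no roll shows a 7) = (10/11)^12 ≈ 0.3186.
P(at least one) = 1 − 0.3186 = 0.6814.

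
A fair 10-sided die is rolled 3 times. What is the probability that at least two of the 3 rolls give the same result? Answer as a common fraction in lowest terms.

P(all 3 different) = 10/10 · 9/10 · ··· · 8/10 = 18/25.
P(at least two equal) = 1 − 18/25 = 7/25.

7/25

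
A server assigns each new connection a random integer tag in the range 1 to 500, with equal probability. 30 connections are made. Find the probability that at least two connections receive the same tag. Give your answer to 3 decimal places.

It's easier to compute the probability that all 30 are distinct.
P(all distinct) = 500/500 · 499/500 · ··· · 471/500 ≈ 0.412.
So the probability of at least one match is 1 − 0.412 = 0.588.

0.588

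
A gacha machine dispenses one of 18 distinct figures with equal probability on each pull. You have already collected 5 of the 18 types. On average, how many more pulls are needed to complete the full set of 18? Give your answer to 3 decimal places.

Starting from 5 distinct types, each trial gives a new one with probability (18−i)/18 when i types are held, so the wait for the next new type is 18/(18−i).
E = 18/13 + 18/12 + 18/11 + 18/10 + 18/9 + 18/8 + 18/7 + 18/6 + 18/5 + 18/4 + 18/3 + 18/2 + 18/1 = 1145993/20020 ≈ 57.242.

57.242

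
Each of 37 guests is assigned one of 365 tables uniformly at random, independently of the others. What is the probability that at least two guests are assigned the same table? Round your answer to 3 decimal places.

0.849

It's easier to compute the probability that all 37 are distinct.
P(all distinct) = 365/365 · 364/365 · ··· · 329/365 ≈ 0.151.
So the probability of at least one match is 1 − 0.151 = 0.849.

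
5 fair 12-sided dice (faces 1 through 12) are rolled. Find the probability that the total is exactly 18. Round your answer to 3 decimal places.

0.009

There are 12^5 = 248832 equally likely outcomes.
The number of ordered 5-tuples from {1,…,12} summing to 18 is 2355.
P(sum = 18) = 2355/248832 = 785/82944 ≈ 0.009.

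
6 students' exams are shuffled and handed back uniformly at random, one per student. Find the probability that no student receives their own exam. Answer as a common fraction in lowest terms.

53/144

This is the derangement probability: permutations of 6 with no fixed point.
D(6) = 6! · (1 − 1/1! + 1/2! − ··· + (−1)^6/6!) = 265.
P = 265/720 = 53/144.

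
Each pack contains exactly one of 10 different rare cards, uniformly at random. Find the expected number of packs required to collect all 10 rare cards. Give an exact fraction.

After i distinct types are collected, each trial gives a new one with probability (10−i)/10, so the expected wait for the next new type is 10/(10−i).
E = 10/10 + 10/9 + 10/8 + 10/7 + 10/6 + 10/5 + 10/4 + 10/3 + 10/2 + 10/1 = 7381/252.

7381/252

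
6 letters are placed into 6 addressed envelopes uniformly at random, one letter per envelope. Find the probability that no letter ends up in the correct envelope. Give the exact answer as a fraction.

53/144

This is the derangement probability: permutations of 6 with no fixed point.
D(6) = 6! · (1 − 1/1! + 1/2! − ··· + (−1)^6/6!) = 265.
P = 265/720 = 53/144.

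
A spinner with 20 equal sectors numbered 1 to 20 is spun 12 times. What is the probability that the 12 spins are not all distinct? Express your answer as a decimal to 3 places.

0.985

P(all 12 different) = 20/20 · 19/20 · ··· · 9/20 ≈ 0.015.
P(at least two equal) = 1 − 0.015 = 0.985.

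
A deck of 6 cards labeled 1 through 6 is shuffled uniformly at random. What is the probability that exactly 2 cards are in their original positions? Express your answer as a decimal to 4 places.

Choose which 2 of the 6 are fixed: C(6,2) = 15 ways.
The remaining 4 must have no fixed point: D(4) = 9.
P = 15·9/720 = 3/16 ≈ 0.1875.

0.1875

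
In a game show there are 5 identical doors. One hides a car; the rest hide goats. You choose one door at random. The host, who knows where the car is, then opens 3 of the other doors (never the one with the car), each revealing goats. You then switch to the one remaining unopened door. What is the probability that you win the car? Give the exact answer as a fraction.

Your original door holds the car with probability 1/5, so the other 4 collectively hold it with probability 4/5.
The host can always find 3 empty doors to open, so the reveals don't change that 4/5; it is now spread over the 1 remaining unopened door.
P(win by switching) = (4/5) · (1/1) = 4/5.

4/5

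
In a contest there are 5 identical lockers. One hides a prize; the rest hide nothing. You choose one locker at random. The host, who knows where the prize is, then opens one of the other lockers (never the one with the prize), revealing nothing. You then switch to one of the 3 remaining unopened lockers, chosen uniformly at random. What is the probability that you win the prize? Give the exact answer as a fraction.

4/15

Your original locker holds the prize with probability 1/5, so the other 4 collectively hold it with probability 4/5.
The host can always find an empty locker to open, so this doesn't change that 4/5; it is now spread over the 3 remaining unopened lockers.
P(win by switching) = (4/5) · (1/3) = 4/15.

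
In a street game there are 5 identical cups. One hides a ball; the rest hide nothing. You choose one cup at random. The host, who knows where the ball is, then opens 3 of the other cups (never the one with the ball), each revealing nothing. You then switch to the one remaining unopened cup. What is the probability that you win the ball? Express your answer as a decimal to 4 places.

0.8000

Your original cup holds the ball with probability 1/5, so the other 4 collectively hold it with probability 4/5.
The host can always find 3 empty cups to open, so the reveals don't change that 4/5; it is now spread over the 1 remaining unopened cup.
P(win by switching) = (4/5) · (1/1) = 4/5 ≈ 0.8000.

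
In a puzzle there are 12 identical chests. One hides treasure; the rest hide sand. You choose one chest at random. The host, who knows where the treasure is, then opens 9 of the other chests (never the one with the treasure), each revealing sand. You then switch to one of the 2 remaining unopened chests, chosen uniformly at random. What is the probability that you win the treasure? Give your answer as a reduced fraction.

11/24

Your original chest holds the treasure with probability 1/12, so the other 11 collectively hold it with probability 11/12.
The host can always find 9 empty chests to open, so the reveals don't change that 11/12; it is now spread over the 2 remaining unopened chests.
P(win by switching) = (11/12) · (1/2) = 11/24.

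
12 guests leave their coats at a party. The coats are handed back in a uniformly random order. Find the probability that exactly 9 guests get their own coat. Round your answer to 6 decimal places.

0.000001

Choose which 9 of the 12 are fixed: C(12,9) = 220 ways.
The remaining 3 must have no fixed point: D(3) = 2.
P = 220·2/479001600 = 1/1088640 ≈ 0.000001.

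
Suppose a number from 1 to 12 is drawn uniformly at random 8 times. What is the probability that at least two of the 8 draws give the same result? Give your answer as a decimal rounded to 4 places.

0.9536

P(all 8 different) = 12/12 · 11/12 · ··· · 5/12 ≈ 0.0464.
P(at least two equal) = 1 − 0.0464 = 0.9536.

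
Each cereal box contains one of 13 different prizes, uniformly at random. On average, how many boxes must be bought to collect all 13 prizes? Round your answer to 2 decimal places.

After i distinct types are collected, each trial gives a new one with probability (13−i)/13, so the expected wait for the next new type is 13/(13−i).
E = 13/13 + 13/12 + 13/11 + 13/10 + 13/9 + 13/8 + 13/7 + 13/6 + 13/5 + 13/4 + 13/3 + 13/2 + 13/1 = 1145993/27720 ≈ 41.34.

41.34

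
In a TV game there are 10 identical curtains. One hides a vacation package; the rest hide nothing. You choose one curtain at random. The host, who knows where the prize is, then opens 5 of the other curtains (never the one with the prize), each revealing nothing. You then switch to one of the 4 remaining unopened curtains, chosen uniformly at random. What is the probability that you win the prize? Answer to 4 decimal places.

Your original curtain holds the prize with probability 1/10, so the other 9 collectively hold it with probability 9/10.
The host can always find 5 empty curtains to open, so the reveals don't change that 9/10; it is now spread over the 4 remaining unopened curtains.
P(win by switching) = (9/10) · (1/4) = 9/40 ≈ 0.2250.

0.2250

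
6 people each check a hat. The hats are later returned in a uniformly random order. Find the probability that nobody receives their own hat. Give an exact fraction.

This is the derangement probability: permutations of 6 with no fixed point.
D(6) = 6! · (1 − 1/1! + 1/2! − ··· + (−1)^6/6!) = 265.
P = 265/720 = 53/144.

53/144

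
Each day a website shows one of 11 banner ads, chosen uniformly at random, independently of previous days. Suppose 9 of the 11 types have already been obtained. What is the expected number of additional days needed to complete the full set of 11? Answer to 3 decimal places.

16.500

Starting from 9 distinct types, each trial gives a new one with probability (11−i)/11 when i types are held, so the wait for the next new type is 11/(11−i).
E = 11/2 + 11/1 = 33/2 ≈ 16.500.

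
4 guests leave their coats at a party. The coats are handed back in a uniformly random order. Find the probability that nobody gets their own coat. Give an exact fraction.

3/8

This is the derangement probability: permutations of 4 with no fixed point.
D(4) = 4! · (1 − 1/1! + 1/2! − ··· + (−1)^4/4!) = 9.
P = 9/24 = 3/8.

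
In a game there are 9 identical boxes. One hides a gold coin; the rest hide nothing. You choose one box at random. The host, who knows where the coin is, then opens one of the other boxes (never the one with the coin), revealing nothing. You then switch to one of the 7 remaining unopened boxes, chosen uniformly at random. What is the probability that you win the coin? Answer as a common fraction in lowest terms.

8/63

Your original box holds the coin with probability 1/9, so the other 8 collectively hold it with probability 8/9.
The host can always find an empty box to open, so this doesn't change that 8/9; it is now spread over the 7 remaining unopened boxes.
P(win by switching) = (8/9) · (1/7) = 8/63.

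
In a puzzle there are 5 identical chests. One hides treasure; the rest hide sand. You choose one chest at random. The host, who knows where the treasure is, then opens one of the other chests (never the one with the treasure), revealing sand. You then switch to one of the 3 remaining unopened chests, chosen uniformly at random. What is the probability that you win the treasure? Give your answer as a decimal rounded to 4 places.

0.2667

Your original chest holds the treasure with probability 1/5, so the other 4 collectively hold it with probability 4/5.
The host can always find an empty chest to open, so this doesn't change that 4/5; it is now spread over the 3 remaining unopened chests.
P(win by switching) = (4/5) · (1/3) = 4/15 ≈ 0.2667.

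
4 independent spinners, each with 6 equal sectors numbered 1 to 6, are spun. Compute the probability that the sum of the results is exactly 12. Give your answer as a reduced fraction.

125/1296

There are 6^4 = 1296 equally likely outcomes.
The number of ordered 4-tuples from {1,…,6} summing to 12 is 125.
P(sum = 12) = 125/1296.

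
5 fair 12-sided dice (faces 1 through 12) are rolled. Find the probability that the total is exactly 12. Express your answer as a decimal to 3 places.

There are 12^5 = 248832 equally likely outcomes.
The number of ordered 5-tuples from {1,…,12} summing to 12 is 330.
P(sum = 12) = 330/248832 = 55/41472 ≈ 0.001.

0.001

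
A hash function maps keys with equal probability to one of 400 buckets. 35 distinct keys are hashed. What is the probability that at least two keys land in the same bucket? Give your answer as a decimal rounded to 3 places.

0.784

It's easier to compute the probability that all 35 are distinct.
P(all distinct) = 400/400 · 399/400 · ··· · 366/400 ≈ 0.216.
So the probability of at least one match is 1 − 0.216 = 0.784.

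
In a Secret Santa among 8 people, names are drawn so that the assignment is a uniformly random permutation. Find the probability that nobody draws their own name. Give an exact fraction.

2119/5760

This is the derangement probability: permutations of 8 with no fixed point.
D(8) = 8! · (1 − 1/1! + 1/2! − ··· + (−1)^8/8!) = 14833.
P = 14833/40320 = 2119/5760.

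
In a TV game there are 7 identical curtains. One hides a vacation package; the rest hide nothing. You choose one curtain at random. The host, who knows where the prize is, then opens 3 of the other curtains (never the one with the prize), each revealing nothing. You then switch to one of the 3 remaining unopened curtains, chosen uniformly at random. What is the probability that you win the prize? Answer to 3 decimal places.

Your original curtain holds the prize with probability 1/7, so the other 6 collectively hold it with probability 6/7.
The host can always find 3 empty curtains to open, so the reveals don't change that 6/7; it is now spread over the 3 remaining unopened curtains.
P(win by switching) = (6/7) · (1/3) = 2/7 ≈ 0.286.

0.286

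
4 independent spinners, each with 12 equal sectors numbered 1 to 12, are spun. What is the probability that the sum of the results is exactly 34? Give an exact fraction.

5/162

There are 12^4 = 20736 equally likely outcomes.
The number of ordered 4-tuples from {1,…,12} summing to 34 is 640.
P(sum = 34) = 640/20736 = 5/162.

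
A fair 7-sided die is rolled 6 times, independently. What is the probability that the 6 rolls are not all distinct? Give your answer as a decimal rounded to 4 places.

P(all 6 different) = 7/7 · 6/7 · ··· · 2/7 ≈ 0.0428.
P(at least two equal) = 1 − 0.0428 = 0.9572.

0.9572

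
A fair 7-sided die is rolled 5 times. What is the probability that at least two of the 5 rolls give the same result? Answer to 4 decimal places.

P(all 5 different) = 7/7 · 6/7 · ··· · 3/7 ≈ 0.1499.
P(at least two equal) = 1 − 0.1499 = 0.8501.

0.8501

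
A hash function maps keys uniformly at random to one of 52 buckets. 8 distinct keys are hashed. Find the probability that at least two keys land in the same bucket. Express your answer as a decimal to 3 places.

0.432

It's easier to compute the probability that all 8 are distinct.
P(all distinct) = 52/52 · 51/52 · ··· · 45/52 ≈ 0.568.
So the probability of at least one match is 1 − 0.568 = 0.432.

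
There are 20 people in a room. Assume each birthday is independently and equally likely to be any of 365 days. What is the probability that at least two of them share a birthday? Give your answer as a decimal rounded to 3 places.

It's easier to compute the probability that all 20 are distinct.
P(all distinct) = 365/365 · 364/365 · ··· · 346/365 ≈ 0.589.
So the probability of at least one match is 1 − 0.589 = 0.411.

0.411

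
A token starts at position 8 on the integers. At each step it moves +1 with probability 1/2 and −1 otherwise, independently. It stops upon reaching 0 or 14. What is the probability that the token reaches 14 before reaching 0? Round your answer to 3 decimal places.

0.571

With a fair step, P(i) = ½P(i−1) + ½P(i+1) with P(0)=0, P(14)=1 has the linear solution P(i) = i/14.
P(8) = 8/14 = 4/7 ≈ 0.571.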